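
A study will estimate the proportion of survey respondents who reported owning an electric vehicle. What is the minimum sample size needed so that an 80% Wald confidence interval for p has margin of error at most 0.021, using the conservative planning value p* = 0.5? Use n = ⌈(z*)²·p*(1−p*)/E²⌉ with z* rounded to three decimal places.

The 80% critical value is z* = 1.282.
p*(1−p*) = 0.2500.
Required n before rounding: 1.643524 × 0.2500 / 0.021² = 931.703.
Rounding up, n = 932.

n = 932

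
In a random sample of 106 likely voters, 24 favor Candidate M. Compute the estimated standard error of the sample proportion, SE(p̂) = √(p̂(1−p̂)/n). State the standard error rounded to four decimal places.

The sample proportion is 24/106 = 0.22642.
p̂(1−p̂) = 0.22642·0.77358 = 0.175154.
Dividing by n and taking the root: √0.001652396 = 0.0406.

SE = 0.0406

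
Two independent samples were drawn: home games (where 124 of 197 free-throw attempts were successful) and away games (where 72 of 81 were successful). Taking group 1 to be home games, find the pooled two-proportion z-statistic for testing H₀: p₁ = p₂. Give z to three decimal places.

z = -4.310

Sample proportions: p̂₁ = 124/197 = 0.62944 and p̂₂ = 72/81 = 0.88889.
Pooled p̂ = (124+72)/(197+81) = 196/278 = 0.70504.
Pooled SE = √[0.2079603·0.01742182] ≈ 0.060192.
z = (p̂₁ − p̂₂)/SE = (0.62944 − 0.88889)/0.060192 = -0.25945/0.060192 = -4.310.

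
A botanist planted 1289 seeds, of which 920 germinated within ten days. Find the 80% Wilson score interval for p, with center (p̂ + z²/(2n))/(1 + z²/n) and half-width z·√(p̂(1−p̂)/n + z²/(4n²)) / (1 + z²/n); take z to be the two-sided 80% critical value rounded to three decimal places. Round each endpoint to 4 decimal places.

p̂ = 920/1289 = 0.71373; z = 1.282, so z² = 1.643524.
1 + z²/n = 1.001275.
Center = (0.71373 + 0.000638)/1.001275 = 0.71346.
Radicand: p̂(1−p̂)/n + z²/(4n²) = 0.000158510 + 0.000000247 = 0.000158757.
Half-width = z·√(radicand)/denom = 1.282·0.012600/1.001275 = 0.01613.
So the interval runs from 0.6973 to 0.7296.

(0.6973, 0.7296)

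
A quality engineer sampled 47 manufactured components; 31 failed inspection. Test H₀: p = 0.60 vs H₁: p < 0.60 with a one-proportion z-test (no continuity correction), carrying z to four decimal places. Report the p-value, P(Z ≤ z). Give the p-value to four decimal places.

p̂ = 31/47 = 0.65957.
Null standard error: √(0.60·0.40/47) = √0.005106383 = 0.071459.
Test statistic (full precision, shown to 4 dp): z = (31/47 − 0.60)/SE₀ ≈ 0.8337.
From the standard normal, P(Z ≤ z) = 0.7978.

p-value = 0.7978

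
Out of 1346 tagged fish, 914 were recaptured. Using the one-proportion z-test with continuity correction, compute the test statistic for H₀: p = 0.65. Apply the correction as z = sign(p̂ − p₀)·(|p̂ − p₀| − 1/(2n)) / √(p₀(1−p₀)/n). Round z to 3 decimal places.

The sample proportion is 914/1346 = 0.67905. p̂ − p₀ = 0.029049.
Continuity correction 1/(2n) = 1/2692 = 0.000371.
Corrected numerator: |0.029049| − 0.000371 = 0.028678.
Under H₀, SE = √(p₀(1−p₀)/n) = √(0.65·0.35/1346) = √0.000169019 = 0.013001.
z = +0.028678/0.013001 = 2.206.

z = 2.206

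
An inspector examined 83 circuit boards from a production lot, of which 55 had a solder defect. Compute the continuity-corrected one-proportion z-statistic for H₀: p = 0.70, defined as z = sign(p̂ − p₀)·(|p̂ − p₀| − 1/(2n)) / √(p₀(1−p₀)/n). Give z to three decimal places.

p̂ = 55/83 = 0.66265. p̂ − p₀ = -0.037349.
Continuity correction 1/(2n) = 1/166 = 0.006024.
Corrected numerator: |-0.037349| − 0.006024 = 0.031325.
Null standard error: √(0.70·0.30/83) = √0.002530120 = 0.050300.
z = −0.031325/0.050300 = -0.623.

z = -0.623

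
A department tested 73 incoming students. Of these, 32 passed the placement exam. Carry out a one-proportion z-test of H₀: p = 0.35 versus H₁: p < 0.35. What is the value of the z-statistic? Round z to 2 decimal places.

z = 1.58

p̂ = 32/73 = 0.43836.
Under H₀, SE = √(p₀(1−p₀)/n) = √(0.35·0.65/73) = √0.003116438 = 0.055825.
z = (0.43836 − 0.35)/0.055825 = 0.08836/0.055825 = 1.58.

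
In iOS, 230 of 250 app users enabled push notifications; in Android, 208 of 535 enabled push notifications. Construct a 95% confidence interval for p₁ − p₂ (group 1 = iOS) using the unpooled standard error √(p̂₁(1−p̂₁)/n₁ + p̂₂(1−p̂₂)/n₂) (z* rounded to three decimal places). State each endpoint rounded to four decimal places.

(0.4779, 0.5845)

p̂₁ = 0.92000, p̂₂ = 0.38879, so the observed difference is 0.53121.
Unpooled SE = √(p̂₁(1−p̂₁)/n₁ + p̂₂(1−p̂₂)/n₂) = √(0.000294400 + 0.000444171) = 0.027177.
z* = 1.960 at the 95% level. Margin = 1.960·0.027177 = 0.05327.
Interval: 0.53121 ± 0.05327 → (0.4779, 0.5845).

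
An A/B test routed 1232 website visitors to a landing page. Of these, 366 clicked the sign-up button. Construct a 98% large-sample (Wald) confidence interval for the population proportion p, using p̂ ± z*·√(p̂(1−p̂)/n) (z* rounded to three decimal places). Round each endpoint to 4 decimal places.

(0.2668, 0.3274)

With x = 366 successes in n = 1232, p̂ = 0.29708.
SE = √(p̂(1−p̂)/n) = √(0.208823/1232) = 0.013019.
For 98% confidence, z* = 2.326.
Margin = 2.326·0.013019 = 0.03028.
So the interval runs from 0.2668 to 0.3274.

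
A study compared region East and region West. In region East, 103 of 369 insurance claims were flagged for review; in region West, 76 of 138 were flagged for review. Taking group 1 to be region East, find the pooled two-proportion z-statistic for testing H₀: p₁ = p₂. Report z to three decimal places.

p̂₁ = 103/369 = 0.27913, p̂₂ = 76/138 = 0.55072.
Pooled p̂ = (103+76)/(369+138) = 179/507 = 0.35306.
Pooled SE = √[0.2284078·0.00995640] ≈ 0.047688.
z = (p̂₁ − p̂₂)/SE = (0.27913 − 0.55072)/0.047688 = -0.27159/0.047688 = -5.695.

z = -5.695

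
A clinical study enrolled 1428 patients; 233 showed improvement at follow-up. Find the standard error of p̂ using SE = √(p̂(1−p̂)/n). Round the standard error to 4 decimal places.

p̂ = 233/1428 = 0.16317.
p̂(1−p̂) = 0.136546.
SE = √(0.136546/1428) = √0.000095620 = 0.0098.

SE = 0.0098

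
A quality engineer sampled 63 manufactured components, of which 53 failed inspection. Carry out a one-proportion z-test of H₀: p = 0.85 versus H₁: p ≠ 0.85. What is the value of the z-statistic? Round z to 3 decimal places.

z = -0.194

With x = 53 successes in n = 63, p̂ = 0.84127.
SE₀ = √(0.85·0.15/63) = 0.044987.
z = (0.84127 − 0.85)/0.044987 = -0.00873/0.044987 = -0.194.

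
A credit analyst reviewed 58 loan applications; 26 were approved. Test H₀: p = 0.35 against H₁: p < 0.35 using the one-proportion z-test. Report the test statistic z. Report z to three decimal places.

z = 1.569

With x = 26 successes in n = 58, p̂ = 0.44828.
SE₀ = √(0.35·0.65/58) = 0.062629.
Test statistic: z = 0.09828/0.062629 = 1.569.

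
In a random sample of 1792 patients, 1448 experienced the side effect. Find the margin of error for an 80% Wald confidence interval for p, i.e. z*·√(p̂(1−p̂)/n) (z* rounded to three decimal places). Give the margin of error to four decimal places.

p̂ = 1448/1792 = 0.80804.
SE(p̂) = √(0.80804·0.19196/1792) = 0.009304.
z* = 1.282 at the 80% level.
ME = 1.282·0.009304 = 0.0119.

ME = 0.0119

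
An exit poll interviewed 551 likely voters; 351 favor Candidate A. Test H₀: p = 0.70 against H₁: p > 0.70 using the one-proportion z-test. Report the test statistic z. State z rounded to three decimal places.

z = -3.226

With x = 351 successes in n = 551, p̂ = 0.63702.
Under H₀, SE = √(p₀(1−p₀)/n) = √(0.70·0.30/551) = √0.000381125 = 0.019522.
Test statistic: z = -0.06298/0.019522 = -3.226.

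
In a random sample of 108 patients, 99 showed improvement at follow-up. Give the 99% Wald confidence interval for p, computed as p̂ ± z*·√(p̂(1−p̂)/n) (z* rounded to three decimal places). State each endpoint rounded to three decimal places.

(0.848, 0.985)

p̂ = 99/108 = 0.91667.
Standard error of p̂: √(0.076389/108) = √0.000707305 = 0.026595.
The 99% critical value is z* = 2.576.
Margin = 2.576·0.026595 = 0.06851.
Interval: 0.91667 ± 0.06851 → (0.848, 0.985).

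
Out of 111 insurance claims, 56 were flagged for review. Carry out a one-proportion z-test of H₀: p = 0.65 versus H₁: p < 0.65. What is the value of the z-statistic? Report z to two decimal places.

z = -3.21

p̂ = 56/111 = 0.50450.
Under H₀, SE = √(p₀(1−p₀)/n) = √(0.65·0.35/111) = √0.002049550 = 0.045272.
z = (p̂ − p₀)/SE = (0.50450 − 0.65)/0.045272 = -3.21.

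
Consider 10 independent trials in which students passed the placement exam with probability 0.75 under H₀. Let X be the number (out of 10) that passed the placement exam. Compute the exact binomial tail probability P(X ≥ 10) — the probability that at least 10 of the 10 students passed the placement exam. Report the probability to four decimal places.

X is binomial with n = 10 and p = 0.75.
P(X ≥ 10) = C(10,10)·0.75^10·0.25^0.
= 0.056314 = 0.0563.

P = 0.0563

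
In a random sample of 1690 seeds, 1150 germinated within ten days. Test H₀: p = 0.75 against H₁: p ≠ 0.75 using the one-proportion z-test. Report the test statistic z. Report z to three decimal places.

z = -6.601

The sample proportion is 1150/1690 = 0.68047.
Null standard error: √(0.75·0.25/1690) = √0.000110947 = 0.010533.
z = (p̂ − p₀)/SE = (0.68047 − 0.75)/0.010533 = -6.601.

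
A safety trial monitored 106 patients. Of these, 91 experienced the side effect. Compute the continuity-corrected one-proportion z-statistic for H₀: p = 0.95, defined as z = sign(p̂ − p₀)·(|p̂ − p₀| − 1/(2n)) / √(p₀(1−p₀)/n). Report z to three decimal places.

Sample proportion p̂ = 91/106 = 0.85849. p̂ − p₀ = -0.091509.
Continuity correction 1/(2n) = 1/212 = 0.004717.
Corrected numerator: |-0.091509| − 0.004717 = 0.086792.
Under H₀, SE = √(p₀(1−p₀)/n) = √(0.95·0.05/106) = √0.000448113 = 0.021169.
z = (−)0.086792/0.021169 = -4.100.

z = -4.100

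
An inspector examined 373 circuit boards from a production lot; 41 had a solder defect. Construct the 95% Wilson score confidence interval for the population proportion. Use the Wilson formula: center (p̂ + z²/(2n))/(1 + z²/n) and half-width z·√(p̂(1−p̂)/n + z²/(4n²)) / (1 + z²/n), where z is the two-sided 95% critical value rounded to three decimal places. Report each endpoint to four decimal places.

Here p̂ = 41/373 = 0.10992 and z = 1.960 (z² = 3.841600).
1 + z²/n = 1.010299.
Adjusted center: (0.10992 + z²/(2n))/1.010299 = 0.11390.
Radicand: p̂(1−p̂)/n + z²/(4n²) = 0.000262298 + 0.000006903 = 0.000269201.
Half-width = z·√(radicand)/denom = 1.960·0.016407/1.010299 = 0.03183.
Interval: 0.11390 ± 0.03183 → (0.0821, 0.1457).

(0.0821, 0.1457)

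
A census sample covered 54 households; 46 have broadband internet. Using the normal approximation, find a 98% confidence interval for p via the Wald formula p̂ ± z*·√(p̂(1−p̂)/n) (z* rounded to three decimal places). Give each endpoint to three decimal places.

p̂ = 46/54 = 0.85185.
SE(p̂) = √(0.85185·0.14815/54) = 0.048343.
z* = 2.326 at the 98% level.
Margin of error: 2.326 × 0.048343 = 0.11245.
CI: 0.85185 ± 0.11245 = (0.739, 0.964).

(0.739, 0.964)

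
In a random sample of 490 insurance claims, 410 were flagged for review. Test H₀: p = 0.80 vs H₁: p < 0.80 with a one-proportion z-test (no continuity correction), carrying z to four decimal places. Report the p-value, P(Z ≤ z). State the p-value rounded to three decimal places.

p̂ = 410/490 = 0.83673.
Under H₀, SE = √(p₀(1−p₀)/n) = √(0.80·0.20/490) = √0.000326531 = 0.018070.
z = (p̂ − p₀)/SE = (410/490 − 0.80)/0.018070 ≈ 2.0329.
From the standard normal, P(Z ≤ z) = 0.979.

p-value = 0.979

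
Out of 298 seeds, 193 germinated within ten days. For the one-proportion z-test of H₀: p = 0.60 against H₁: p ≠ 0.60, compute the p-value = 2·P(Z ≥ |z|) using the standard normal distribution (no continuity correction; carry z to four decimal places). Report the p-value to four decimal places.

The sample proportion is 193/298 = 0.64765.
Null standard error: √(0.60·0.40/298) = √0.000805369 = 0.028379.
Test statistic (full precision, shown to 4 dp): z = (193/298 − 0.60)/SE₀ ≈ 1.6791.
From the standard normal, 2·P(Z ≥ |z|) = 0.0931.

p-value = 0.0931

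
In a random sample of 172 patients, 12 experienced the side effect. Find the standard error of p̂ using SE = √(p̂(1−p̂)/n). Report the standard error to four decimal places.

SE = 0.0194

With x = 12 successes in n = 172, p̂ = 0.06977.
p̂(1−p̂) = 0.06977·0.93023 = 0.064902.
SE = √(0.064902/172) = 0.0194.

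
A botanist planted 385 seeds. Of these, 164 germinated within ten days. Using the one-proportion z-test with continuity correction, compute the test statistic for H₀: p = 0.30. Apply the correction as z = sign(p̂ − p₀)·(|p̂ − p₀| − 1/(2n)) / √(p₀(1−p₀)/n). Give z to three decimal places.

z = 5.338

p̂ = 164/385 = 0.42597. p̂ − p₀ = 0.125974.
Continuity correction 1/(2n) = 1/770 = 0.001299.
Corrected numerator: |0.125974| − 0.001299 = 0.124675.
SE₀ = √(0.30·0.70/385) = 0.023355.
z = +0.124675/0.023355 = 5.338.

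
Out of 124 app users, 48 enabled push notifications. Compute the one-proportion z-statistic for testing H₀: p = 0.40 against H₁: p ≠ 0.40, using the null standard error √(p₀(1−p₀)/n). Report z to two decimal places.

The sample proportion is 48/124 = 0.38710.
Under H₀, SE = √(p₀(1−p₀)/n) = √(0.40·0.60/124) = √0.001935484 = 0.043994.
Test statistic: z = -0.01290/0.043994 = -0.29.

z = -0.29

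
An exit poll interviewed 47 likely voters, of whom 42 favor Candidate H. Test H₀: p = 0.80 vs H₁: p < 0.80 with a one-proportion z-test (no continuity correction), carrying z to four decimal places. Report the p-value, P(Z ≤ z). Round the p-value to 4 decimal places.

p-value = 0.9457

Sample proportion p̂ = 42/47 = 0.89362.
Under H₀, SE = √(p₀(1−p₀)/n) = √(0.80·0.20/47) = √0.003404255 = 0.058346.
Test statistic (full precision, shown to 4 dp): z = (42/47 − 0.80)/SE₀ ≈ 1.6045.
From the standard normal, P(Z ≤ z) = 0.9457.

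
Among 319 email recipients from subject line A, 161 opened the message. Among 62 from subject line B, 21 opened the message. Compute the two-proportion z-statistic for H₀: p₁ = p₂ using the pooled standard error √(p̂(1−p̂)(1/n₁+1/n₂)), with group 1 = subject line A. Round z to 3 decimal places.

z = 2.394

Sample proportions: p̂₁ = 161/319 = 0.50470 and p̂₂ = 21/62 = 0.33871.
Pooling: p̂ = 182/381 = 0.47769.
Pooled SE = √[0.2495023·0.01926383] ≈ 0.069328.
z = 0.16599/0.069328 = 2.394.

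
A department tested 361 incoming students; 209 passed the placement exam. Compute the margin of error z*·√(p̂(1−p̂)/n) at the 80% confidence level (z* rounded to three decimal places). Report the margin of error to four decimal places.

The sample proportion is 209/361 = 0.57895.
SE = √(p̂(1−p̂)/n) = √(0.243767/361) = 0.025986.
z* = 1.282 at the 80% level.
Margin of error = z*·SE = 1.282 × 0.025986 = 0.0333.

ME = 0.0333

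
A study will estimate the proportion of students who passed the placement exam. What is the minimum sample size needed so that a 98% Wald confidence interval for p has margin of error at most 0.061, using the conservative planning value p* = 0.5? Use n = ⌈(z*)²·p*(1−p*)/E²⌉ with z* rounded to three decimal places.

For 98% confidence, z* = 2.326.
p*(1−p*) = 0.50·0.50 = 0.2500.
(z*)²·p*(1−p*)/E² = 5.410276·0.2500/0.003721 = 363.496.
⌈363.496⌉ = 364.

n = 364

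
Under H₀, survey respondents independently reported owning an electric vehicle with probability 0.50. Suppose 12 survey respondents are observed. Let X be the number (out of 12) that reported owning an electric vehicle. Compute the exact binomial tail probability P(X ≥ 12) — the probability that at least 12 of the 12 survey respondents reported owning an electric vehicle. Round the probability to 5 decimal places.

X ~ Binomial(n=12, p=0.50).
P(X ≥ 12) = C(12,12)·0.50^12·0.50^0.
= 0.000244 = 0.00024.

P = 0.00024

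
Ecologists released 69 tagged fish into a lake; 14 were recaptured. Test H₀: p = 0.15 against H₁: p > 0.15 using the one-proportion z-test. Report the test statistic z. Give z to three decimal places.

z = 1.231

Sample proportion p̂ = 14/69 = 0.20290.
Under H₀, SE = √(p₀(1−p₀)/n) = √(0.15·0.85/69) = √0.001847826 = 0.042986.
z = (p̂ − p₀)/SE = (0.20290 − 0.15)/0.042986 = 1.231.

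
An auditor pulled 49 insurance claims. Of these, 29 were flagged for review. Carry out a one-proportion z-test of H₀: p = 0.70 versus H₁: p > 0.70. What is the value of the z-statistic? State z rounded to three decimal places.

p̂ = 29/49 = 0.59184.
SE₀ = √(0.70·0.30/49) = 0.065465.
z = (0.59184 − 0.70)/0.065465 = -0.10816/0.065465 = -1.652.

z = -1.652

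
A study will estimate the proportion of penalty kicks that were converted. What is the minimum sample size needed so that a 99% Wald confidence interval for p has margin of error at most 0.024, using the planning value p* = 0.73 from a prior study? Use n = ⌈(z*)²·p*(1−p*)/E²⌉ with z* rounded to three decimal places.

For 99% confidence, z* = 2.576.
p*(1−p*) = 0.1971.
Required n before rounding: 6.635776 × 0.1971 / 0.024² = 2270.680.
⌈2270.680⌉ = 2271.

n = 2271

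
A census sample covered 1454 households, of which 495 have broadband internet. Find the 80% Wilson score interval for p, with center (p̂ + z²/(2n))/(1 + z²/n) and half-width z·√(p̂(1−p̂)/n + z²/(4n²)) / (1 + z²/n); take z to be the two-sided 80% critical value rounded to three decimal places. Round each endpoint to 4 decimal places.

(0.3247, 0.3565)

p̂ = 495/1454 = 0.34044; z = 1.282, so z² = 1.643524.
1 + z²/n = 1.001130.
Center = (0.34044 + 0.000565)/1.001130 = 0.34062.
Radicand: p̂(1−p̂)/n + z²/(4n²) = 0.000154430 + 0.000000194 = 0.000154624.
Half-width = 1.282·√0.000154624/1.001130 = 0.01592.
So the interval runs from 0.3247 to 0.3565.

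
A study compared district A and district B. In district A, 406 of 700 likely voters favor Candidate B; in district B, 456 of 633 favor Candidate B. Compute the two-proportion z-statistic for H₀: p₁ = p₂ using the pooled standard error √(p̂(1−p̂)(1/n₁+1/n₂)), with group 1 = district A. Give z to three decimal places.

Sample proportions: p̂₁ = 406/700 = 0.58000 and p̂₂ = 456/633 = 0.72038.
Pooled p̂ = (406+456)/(700+633) = 862/1333 = 0.64666.
Pooled SE = √[0.2284904·0.00300835] ≈ 0.026218.
z = (p̂₁ − p̂₂)/SE = (0.58000 − 0.72038)/0.026218 = -0.14038/0.026218 = -5.354.

z = -5.354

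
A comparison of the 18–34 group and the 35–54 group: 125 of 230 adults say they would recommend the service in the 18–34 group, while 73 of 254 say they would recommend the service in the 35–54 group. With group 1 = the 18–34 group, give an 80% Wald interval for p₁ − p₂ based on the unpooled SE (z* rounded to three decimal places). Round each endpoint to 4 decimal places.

(0.2004, 0.3117)

p̂₁ = 125/230 = 0.54348, p̂₂ = 73/254 = 0.28740; p̂₁ − p̂₂ = 0.25608.
SE = √(0.001078738 + 0.000806307) = √0.001885045 = 0.043417.
For 80% confidence, z* = 1.282. Margin of error = 0.05566.
Interval: 0.25608 ± 0.05566 → (0.2004, 0.3117).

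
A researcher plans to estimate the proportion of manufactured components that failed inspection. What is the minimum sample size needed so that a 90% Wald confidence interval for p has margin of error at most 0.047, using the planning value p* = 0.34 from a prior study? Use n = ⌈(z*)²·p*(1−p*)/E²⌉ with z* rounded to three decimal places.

n = 275

z* = 1.645 at the 90% level.
p*(1−p*) = 0.34·0.66 = 0.2244.
Required n before rounding: 2.706025 × 0.2244 / 0.047² = 274.890.
⌈274.890⌉ = 275.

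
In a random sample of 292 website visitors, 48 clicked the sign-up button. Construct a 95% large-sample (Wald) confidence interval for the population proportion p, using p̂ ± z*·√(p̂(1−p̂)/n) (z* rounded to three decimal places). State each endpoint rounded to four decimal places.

p̂ = 48/292 = 0.16438.
SE(p̂) = √(0.16438·0.83562/292) = 0.021689.
z* = 1.960 at the 95% level.
Margin = 1.960·0.021689 = 0.04251.
So the interval runs from 0.1219 to 0.2069.

(0.1219, 0.2069)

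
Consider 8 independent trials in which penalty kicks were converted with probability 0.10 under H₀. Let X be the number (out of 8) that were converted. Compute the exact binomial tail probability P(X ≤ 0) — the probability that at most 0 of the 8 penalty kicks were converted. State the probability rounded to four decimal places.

P = 0.4305

X is binomial with n = 8 and p = 0.10.
P(X ≤ 0) = C(8,0)·0.10^0·0.90^8.
= 0.430467 = 0.4305.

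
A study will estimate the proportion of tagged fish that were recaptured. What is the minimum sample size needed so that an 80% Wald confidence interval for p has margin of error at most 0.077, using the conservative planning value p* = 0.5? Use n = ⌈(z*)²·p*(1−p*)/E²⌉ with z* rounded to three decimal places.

n = 70

For 80% confidence, z* = 1.282.
p*(1−p*) = 0.2500.
(z*)²·p*(1−p*)/E² = 1.643524·0.2500/0.005929 = 69.300.
Rounding up, n = 70.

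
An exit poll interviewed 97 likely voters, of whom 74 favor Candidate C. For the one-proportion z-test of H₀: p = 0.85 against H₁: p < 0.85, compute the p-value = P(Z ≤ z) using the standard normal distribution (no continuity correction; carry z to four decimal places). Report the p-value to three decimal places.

p-value = 0.008

Sample proportion p̂ = 74/97 = 0.76289.
Under H₀, SE = √(p₀(1−p₀)/n) = √(0.85·0.15/97) = √0.001314433 = 0.036255.
z = (p̂ − p₀)/SE = (74/97 − 0.85)/0.036255 ≈ -2.4028.
From the standard normal, P(Z ≤ z) = 0.008.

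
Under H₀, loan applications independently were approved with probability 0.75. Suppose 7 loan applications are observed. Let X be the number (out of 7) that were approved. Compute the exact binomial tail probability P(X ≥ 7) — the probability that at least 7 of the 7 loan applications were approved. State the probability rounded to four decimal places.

P = 0.1335

X ~ Binomial(n=7, p=0.75).
P(X ≥ 7) = C(7,7)·0.75^7·0.25^0.
= 0.133484 = 0.1335.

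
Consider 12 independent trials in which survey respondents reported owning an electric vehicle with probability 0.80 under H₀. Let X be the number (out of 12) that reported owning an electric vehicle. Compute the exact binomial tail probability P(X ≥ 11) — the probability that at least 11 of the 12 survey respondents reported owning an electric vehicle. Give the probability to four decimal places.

X is binomial with n = 12 and p = 0.80.
P(X ≥ 11) = C(12,11)·0.80^11·0.20^1 + C(12,12)·0.80^12·0.20^0.
= 0.206158 + 0.068719 = 0.2749.

P = 0.2749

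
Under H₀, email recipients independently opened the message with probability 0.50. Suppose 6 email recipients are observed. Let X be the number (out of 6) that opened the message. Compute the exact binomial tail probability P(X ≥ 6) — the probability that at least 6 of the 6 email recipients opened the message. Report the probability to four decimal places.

X is binomial with n = 6 and p = 0.50.
P(X ≥ 6) = C(6,6)·0.50^6·0.50^0.
= 0.015625 = 0.0156.

P = 0.0156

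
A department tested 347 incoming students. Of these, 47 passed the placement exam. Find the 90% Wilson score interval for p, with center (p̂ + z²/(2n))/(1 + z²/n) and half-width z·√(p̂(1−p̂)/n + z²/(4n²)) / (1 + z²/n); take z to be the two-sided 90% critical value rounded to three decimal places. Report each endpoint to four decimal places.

Here p̂ = 47/347 = 0.13545 and z = 1.645 (z² = 2.706025).
1 + z²/n = 1.007798.
Center = (0.13545 + 0.003899)/1.007798 = 0.13827.
Radicand: p̂(1−p̂)/n + z²/(4n²) = 0.000337467 + 0.000005618 = 0.000343085.
Half-width = z·√(radicand)/denom = 1.645·0.018523/1.007798 = 0.03023.
So the interval runs from 0.1080 to 0.1685.

(0.1080, 0.1685)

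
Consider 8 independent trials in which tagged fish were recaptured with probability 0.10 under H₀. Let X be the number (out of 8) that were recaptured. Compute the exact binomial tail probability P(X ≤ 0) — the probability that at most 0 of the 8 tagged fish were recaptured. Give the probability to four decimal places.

P = 0.4305

X is binomial with n = 8 and p = 0.10.
P(X ≤ 0) = C(8,0)·0.10^0·0.90^8.
= 0.430467 = 0.4305.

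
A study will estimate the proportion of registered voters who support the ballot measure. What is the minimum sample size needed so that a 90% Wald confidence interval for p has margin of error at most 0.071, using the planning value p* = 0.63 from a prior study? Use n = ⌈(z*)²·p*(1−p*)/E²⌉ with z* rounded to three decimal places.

n = 126

For 90% confidence, z* = 1.645.
p*(1−p*) = 0.63·0.37 = 0.2331.
(z*)²·p*(1−p*)/E² = 2.706025·0.2331/0.005041 = 125.129.
Rounding up, n = 126.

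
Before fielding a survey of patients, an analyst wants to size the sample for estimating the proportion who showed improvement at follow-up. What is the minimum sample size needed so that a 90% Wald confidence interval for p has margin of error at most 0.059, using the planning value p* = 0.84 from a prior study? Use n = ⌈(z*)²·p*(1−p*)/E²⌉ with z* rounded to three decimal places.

n = 105

The 90% critical value is z* = 1.645.
p*(1−p*) = 0.1344.
(z*)²·p*(1−p*)/E² = 2.706025·0.1344/0.003481 = 104.479.
Rounding up, n = 105.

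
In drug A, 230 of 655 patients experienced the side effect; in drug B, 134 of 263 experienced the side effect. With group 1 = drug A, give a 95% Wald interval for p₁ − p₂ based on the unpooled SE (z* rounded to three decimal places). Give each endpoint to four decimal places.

(-0.2290, -0.0877)

p̂₁ = 230/655 = 0.35115, p̂₂ = 134/263 = 0.50951; p̂₁ − p̂₂ = -0.15836.
SE = √(0.000347851 + 0.000950227) = √0.001298078 = 0.036029.
z* = 1.960 at the 95% level. Margin = 1.960·0.036029 = 0.07062.
So the interval runs from -0.2290 to -0.0877.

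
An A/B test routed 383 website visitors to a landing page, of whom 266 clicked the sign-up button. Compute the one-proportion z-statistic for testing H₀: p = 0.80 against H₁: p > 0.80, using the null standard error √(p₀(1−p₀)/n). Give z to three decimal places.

p̂ = 266/383 = 0.69452.
Null standard error: √(0.80·0.20/383) = √0.000417755 = 0.020439.
z = (0.69452 − 0.80)/0.020439 = -0.10548/0.020439 = -5.161.

z = -5.161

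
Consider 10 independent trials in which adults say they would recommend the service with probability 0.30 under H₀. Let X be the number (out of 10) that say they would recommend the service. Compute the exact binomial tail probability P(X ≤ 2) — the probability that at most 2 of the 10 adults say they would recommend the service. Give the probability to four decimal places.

X ~ Binomial(n=10, p=0.30).
P(X ≤ 2) = C(10,0)·0.30^0·0.70^10 + C(10,1)·0.30^1·0.70^9 + C(10,2)·0.30^2·0.70^8.
= 0.028248 + 0.121061 + 0.233474 = 0.3828.

P = 0.3828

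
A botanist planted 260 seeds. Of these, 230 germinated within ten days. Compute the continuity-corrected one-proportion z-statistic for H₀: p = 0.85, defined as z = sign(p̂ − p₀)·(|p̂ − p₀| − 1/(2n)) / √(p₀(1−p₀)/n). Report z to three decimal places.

With x = 230 successes in n = 260, p̂ = 0.88462. p̂ − p₀ = 0.034615.
Continuity correction 1/(2n) = 1/520 = 0.001923.
Corrected numerator: |0.034615| − 0.001923 = 0.032692.
Under H₀, SE = √(p₀(1−p₀)/n) = √(0.85·0.15/260) = √0.000490385 = 0.022145.
z = (+)0.032692/0.022145 = 1.476.

z = 1.476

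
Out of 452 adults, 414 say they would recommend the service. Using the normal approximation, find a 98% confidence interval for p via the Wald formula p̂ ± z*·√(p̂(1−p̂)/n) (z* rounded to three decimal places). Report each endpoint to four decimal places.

(0.8856, 0.9463)

With x = 414 successes in n = 452, p̂ = 0.91593.
Standard error of p̂: √(0.077003/452) = √0.000170360 = 0.013052.
z* = 2.326 at the 98% level.
Margin of error: 2.326 × 0.013052 = 0.03036.
Interval: 0.91593 ± 0.03036 → (0.8856, 0.9463).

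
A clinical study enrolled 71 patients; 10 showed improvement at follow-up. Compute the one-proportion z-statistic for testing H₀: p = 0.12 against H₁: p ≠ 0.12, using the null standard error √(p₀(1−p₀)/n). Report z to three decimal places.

z = 0.541

p̂ = 10/71 = 0.14085.
SE₀ = √(0.12·0.88/71) = 0.038566.
z = (p̂ − p₀)/SE = (0.14085 − 0.12)/0.038566 = 0.541.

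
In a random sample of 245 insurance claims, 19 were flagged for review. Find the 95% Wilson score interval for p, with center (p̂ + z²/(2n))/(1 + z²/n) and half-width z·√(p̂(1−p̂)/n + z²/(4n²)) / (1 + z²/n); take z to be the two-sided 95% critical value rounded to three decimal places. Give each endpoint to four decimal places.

Here p̂ = 19/245 = 0.07755 and z = 1.960 (z² = 3.841600).
Denominator 1 + z²/n = 1 + 3.841600/245 = 1.015680.
Adjusted center: (0.07755 + z²/(2n))/1.015680 = 0.08407.
Radicand: p̂(1−p̂)/n + z²/(4n²) = 0.000291987 + 0.000016000 = 0.000307987.
Half-width = z·√(radicand)/denom = 1.960·0.017550/1.015680 = 0.03387.
So the interval runs from 0.0502 to 0.1179.

(0.0502, 0.1179)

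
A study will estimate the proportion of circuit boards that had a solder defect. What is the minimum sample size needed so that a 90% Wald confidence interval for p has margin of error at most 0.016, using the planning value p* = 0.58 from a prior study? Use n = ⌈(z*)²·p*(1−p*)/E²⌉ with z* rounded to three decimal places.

z* = 1.645 at the 90% level.
p*(1−p*) = 0.2436.
Required n before rounding: 2.706025 × 0.2436 / 0.016² = 2574.952.
⌈2574.952⌉ = 2575.

n = 2575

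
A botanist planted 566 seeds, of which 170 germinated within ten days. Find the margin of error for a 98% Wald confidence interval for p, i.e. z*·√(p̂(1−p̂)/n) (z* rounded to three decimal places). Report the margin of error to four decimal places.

Sample proportion p̂ = 170/566 = 0.30035.
SE(p̂) = √(0.30035·0.69965/566) = 0.019268.
For 98% confidence, z* = 2.326.
Margin of error = z*·SE = 2.326 × 0.019268 = 0.0448.

ME = 0.0448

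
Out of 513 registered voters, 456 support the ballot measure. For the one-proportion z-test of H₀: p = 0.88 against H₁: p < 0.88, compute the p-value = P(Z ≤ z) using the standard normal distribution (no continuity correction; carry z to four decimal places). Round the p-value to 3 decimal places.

p-value = 0.732

With x = 456 successes in n = 513, p̂ = 0.88889.
Null standard error: √(0.88·0.12/513) = √0.000205848 = 0.014347.
Test statistic (full precision, shown to 4 dp): z = (456/513 − 0.88)/SE₀ ≈ 0.6195.
p-value = P(Z ≤ z) with z = 0.6195 → 0.732.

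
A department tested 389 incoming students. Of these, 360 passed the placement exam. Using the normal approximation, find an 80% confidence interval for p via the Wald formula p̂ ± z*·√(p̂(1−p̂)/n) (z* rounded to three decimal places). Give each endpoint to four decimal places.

(0.9084, 0.9425)

With x = 360 successes in n = 389, p̂ = 0.92545.
Standard error of p̂: √(0.068992/389) = √0.000177358 = 0.013318.
The 80% critical value is z* = 1.282.
Margin = 1.282·0.013318 = 0.01707.
So the interval runs from 0.9084 to 0.9425.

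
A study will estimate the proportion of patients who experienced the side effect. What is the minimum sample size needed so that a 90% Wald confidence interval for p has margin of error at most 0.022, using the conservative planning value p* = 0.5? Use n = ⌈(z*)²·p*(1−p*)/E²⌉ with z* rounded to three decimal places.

n = 1398

The 90% critical value is z* = 1.645.
p*(1−p*) = 0.2500.
(z*)²·p*(1−p*)/E² = 2.706025·0.2500/0.000484 = 1397.740.
Rounding up, n = 1398.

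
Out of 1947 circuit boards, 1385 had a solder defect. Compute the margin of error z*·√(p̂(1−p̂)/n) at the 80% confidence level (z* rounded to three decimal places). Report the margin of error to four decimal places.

ME = 0.0132

p̂ = 1385/1947 = 0.71135.
Standard error of p̂: √(0.205331/1947) = √0.000105460 = 0.010269.
For 80% confidence, z* = 1.282.
So ME = 0.0132.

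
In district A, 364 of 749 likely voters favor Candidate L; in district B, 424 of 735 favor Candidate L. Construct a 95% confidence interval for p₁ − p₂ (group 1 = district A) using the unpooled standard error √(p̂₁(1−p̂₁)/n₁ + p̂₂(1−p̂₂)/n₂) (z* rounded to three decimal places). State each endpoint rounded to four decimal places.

p̂₁ = 0.48598, p̂₂ = 0.57687, so the observed difference is -0.09089.
Unpooled SE = √(p̂₁(1−p̂₁)/n₁ + p̂₂(1−p̂₂)/n₂) = √(0.000333516 + 0.000332096) = 0.025799.
z* = 1.960 at the 95% level. Margin = 1.960·0.025799 = 0.05057.
So the interval runs from -0.1415 to -0.0403.

(-0.1415, -0.0403)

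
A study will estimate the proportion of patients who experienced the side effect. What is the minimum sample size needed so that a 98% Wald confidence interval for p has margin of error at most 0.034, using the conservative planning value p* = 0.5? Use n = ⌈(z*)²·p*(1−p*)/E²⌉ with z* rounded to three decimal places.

n = 1171

For 98% confidence, z* = 2.326.
p*(1−p*) = 0.2500.
Required n before rounding: 5.410276 × 0.2500 / 0.034² = 1170.042.
⌈1170.042⌉ = 1171.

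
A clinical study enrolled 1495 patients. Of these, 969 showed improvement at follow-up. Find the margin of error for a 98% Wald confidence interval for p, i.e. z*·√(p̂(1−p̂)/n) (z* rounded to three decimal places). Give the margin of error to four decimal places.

The sample proportion is 969/1495 = 0.64816.
SE = √(p̂(1−p̂)/n) = √(0.228048/1495) = 0.012351.
z* = 2.326 at the 98% level.
Margin of error = z*·SE = 2.326 × 0.012351 = 0.0287.

ME = 0.0287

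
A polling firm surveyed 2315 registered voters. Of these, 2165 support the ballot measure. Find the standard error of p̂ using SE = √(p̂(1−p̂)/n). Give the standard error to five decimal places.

Sample proportion p̂ = 2165/2315 = 0.93521.
p̂(1−p̂) = 0.93521·0.06479 = 0.060592.
Dividing by n and taking the root: √0.000026174 = 0.00512.

SE = 0.00512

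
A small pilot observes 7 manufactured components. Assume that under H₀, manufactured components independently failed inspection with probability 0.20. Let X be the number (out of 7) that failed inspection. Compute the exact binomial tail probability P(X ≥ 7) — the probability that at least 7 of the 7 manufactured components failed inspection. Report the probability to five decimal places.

P = 0.00001

X ~ Binomial(n=7, p=0.20).
P(X ≥ 7) = C(7,7)·0.20^7·0.80^0.
= 0.000013 = 0.00001.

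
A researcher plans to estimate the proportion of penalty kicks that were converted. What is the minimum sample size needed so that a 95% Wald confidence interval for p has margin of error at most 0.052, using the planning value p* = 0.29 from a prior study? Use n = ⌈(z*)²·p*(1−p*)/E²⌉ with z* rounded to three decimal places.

z* = 1.960 at the 95% level.
p*(1−p*) = 0.2059.
Required n before rounding: 3.841600 × 0.2059 / 0.052² = 292.524.
⌈292.524⌉ = 293.

n = 293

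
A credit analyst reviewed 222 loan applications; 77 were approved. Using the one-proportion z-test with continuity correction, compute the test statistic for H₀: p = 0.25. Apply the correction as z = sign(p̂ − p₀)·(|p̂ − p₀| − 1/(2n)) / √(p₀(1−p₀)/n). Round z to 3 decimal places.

z = 3.255

The sample proportion is 77/222 = 0.34685. p̂ − p₀ = 0.096847.
Continuity correction 1/(2n) = 1/444 = 0.002252.
Corrected numerator: |0.096847| − 0.002252 = 0.094595.
Null standard error: √(0.25·0.75/222) = √0.000844595 = 0.029062.
z = +0.094595/0.029062 = 3.255.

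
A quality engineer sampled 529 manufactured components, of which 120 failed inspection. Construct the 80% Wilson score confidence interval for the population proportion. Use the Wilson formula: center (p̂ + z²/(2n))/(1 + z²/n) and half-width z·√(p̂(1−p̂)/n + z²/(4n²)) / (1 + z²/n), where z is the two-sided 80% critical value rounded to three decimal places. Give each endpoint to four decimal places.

(0.2044, 0.2510)

Here p̂ = 120/529 = 0.22684 and z = 1.282 (z² = 1.643524).
Denominator 1 + z²/n = 1 + 1.643524/529 = 1.003107.
Adjusted center: (0.22684 + z²/(2n))/1.003107 = 0.22769.
Radicand: p̂(1−p̂)/n + z²/(4n²) = 0.000331541 + 0.000001468 = 0.000333009.
Half-width = 1.282·√0.000333009/1.003107 = 0.02332.
CI: 0.22769 ± 0.02332 = (0.2044, 0.2510).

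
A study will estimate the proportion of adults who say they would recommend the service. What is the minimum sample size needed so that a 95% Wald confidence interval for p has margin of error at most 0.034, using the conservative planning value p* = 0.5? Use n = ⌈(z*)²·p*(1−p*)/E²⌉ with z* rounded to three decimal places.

n = 831

The 95% critical value is z* = 1.960.
p*(1−p*) = 0.50·0.50 = 0.2500.
Required n before rounding: 3.841600 × 0.2500 / 0.034² = 830.796.
⌈830.796⌉ = 831.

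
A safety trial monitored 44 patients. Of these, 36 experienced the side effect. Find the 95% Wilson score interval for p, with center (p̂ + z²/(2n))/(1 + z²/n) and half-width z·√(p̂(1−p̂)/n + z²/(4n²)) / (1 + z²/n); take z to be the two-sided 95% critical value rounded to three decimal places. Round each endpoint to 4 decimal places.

p̂ = 36/44 = 0.81818; z = 1.960, so z² = 3.841600.
Denominator 1 + z²/n = 1 + 3.841600/44 = 1.087309.
Adjusted center: (0.81818 + z²/(2n))/1.087309 = 0.79263.
Radicand: p̂(1−p̂)/n + z²/(4n²) = 0.003380917 + 0.000496074 = 0.003876991.
Half-width = 1.960·√0.003876991/1.087309 = 0.11224.
Interval: 0.79263 ± 0.11224 → (0.6804, 0.9049).

(0.6804, 0.9049)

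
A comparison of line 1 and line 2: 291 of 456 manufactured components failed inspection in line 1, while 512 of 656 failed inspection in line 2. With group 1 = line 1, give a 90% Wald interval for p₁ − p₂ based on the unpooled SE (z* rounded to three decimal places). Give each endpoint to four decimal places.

p̂₁ = 0.63816, p̂₂ = 0.78049, so the observed difference is -0.14233.
SE = √(0.000506387 + 0.000261169) = √0.000767556 = 0.027705.
For 90% confidence, z* = 1.645. Margin = 1.645·0.027705 = 0.04557.
So the interval runs from -0.1879 to -0.0968.

(-0.1879, -0.0968)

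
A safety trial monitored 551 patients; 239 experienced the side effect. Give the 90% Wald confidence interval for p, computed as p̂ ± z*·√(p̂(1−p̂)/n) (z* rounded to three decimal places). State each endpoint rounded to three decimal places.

(0.399, 0.468)

Sample proportion p̂ = 239/551 = 0.43376.
SE = √(p̂(1−p̂)/n) = √(0.245612/551) = 0.021113.
For 90% confidence, z* = 1.645.
Margin of error: 1.645 × 0.021113 = 0.03473.
Interval: 0.43376 ± 0.03473 → (0.399, 0.468).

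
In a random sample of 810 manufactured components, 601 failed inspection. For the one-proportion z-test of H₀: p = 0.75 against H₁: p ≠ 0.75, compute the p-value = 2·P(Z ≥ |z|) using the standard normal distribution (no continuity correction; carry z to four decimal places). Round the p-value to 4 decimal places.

p-value = 0.5979

p̂ = 601/810 = 0.74198.
Null standard error: √(0.75·0.25/810) = √0.000231481 = 0.015215.
Test statistic (full precision, shown to 4 dp): z = (601/810 − 0.75)/SE₀ ≈ -0.5274.
From the standard normal, 2·P(Z ≥ |z|) = 0.5979.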